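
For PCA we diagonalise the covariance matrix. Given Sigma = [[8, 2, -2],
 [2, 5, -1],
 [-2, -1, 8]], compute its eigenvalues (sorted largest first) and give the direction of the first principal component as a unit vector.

Step 1 — characteristic polynomial p(λ) = det(λI - Sigma) = λ³ - tr·λ² + c_1·λ - det, where tr = trace, c_1 = sum of the principal 2×2 minors, det = det(Sigma):
  tr = 8 + 5 + 8 = 21,
  c_1 = (8·5 - (2)²) + (8·8 - (-2)²) + (5·8 - (-1)²) = 36 + 60 + 39 = 135,
  det = 8·(5·8 - (-1)²) - (2)·((2)·8 - (-1)·(-2)) + (-2)·((2)·(-1) - 5·(-2)) = 8·(39) - (2)·(14) + (-2)·(8) = 268.
  So p(λ) = λ³ - 21λ² + 135λ - 268.
Step 2 — look for an integer root (rational root theorem: any rational root is an integer divisor of 268). Testing λ = 4:
  p(4) = 64 - 336 + 540 - 268 = 0  ✓
  Dividing out (λ - 4): p(λ) = (λ - 4)(λ² - 17λ + 67).
Step 3 — remaining eigenvalues from the quadratic λ² - 17λ + 67 = 0:
  Δ = 17² - 4·67 = 289 - 268 = 21,  λ = (17 ± √21)/2 = (17 ± 4.5826)/2 ≈ 10.7913 or 6.2087.
  Sorted: λ_1 = 10.7913,  λ_2 = 6.2087,  λ_3 = 4  (check: sum = 21 = tr ✓).

Step 4 — unit eigenvector for λ_1 ≈ 10.7913: v spans the null space of (Sigma - λ_1 I), whose rows are
  r_1 = (-2.7913, 2, -2),  r_2 = (2, -5.7913, -1),  r_3 = (-2, -1, -2.7913).
  v is orthogonal to every row, so take v ∝ r_1 × r_2 = ((2)·(-1) - (-2)·(-5.7913), (-2)·(2) - (-2.7913)·(-1), (-2.7913)·(-5.7913) - (2)·(2)) ≈ (-13.5826, -6.7913, 12.1652).
  Rescale (multiply by -1 so the first nonzero entry is positive): u = (13.5826, 6.7913, -12.1652).
  ||u|| = √((13.5826)² + (6.7913)² + (-12.1652)²) = √(378.5989) ≈ 19.4576,  v_1 = u/||u|| ≈ (0.6981, 0.349, -0.6252) (||v_1|| = 1).

λ_1 = 10.7913,  λ_2 = 6.2087,  λ_3 = 4;  v_1 ≈ (0.6981, 0.349, -0.6252)


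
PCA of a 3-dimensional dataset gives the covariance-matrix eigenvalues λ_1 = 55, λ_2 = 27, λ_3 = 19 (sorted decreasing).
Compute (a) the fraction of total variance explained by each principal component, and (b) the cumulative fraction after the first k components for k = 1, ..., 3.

Step 1 — total variance = trace(Sigma) = Σ λ_i = 55 + 27 + 19 = 101.

Step 2 — fraction explained by component i = λ_i / Σ λ:
  PC1: 55/101 = 0.5446
  PC2: 27/101 = 0.2673
  PC3: 19/101 = 0.1881

Step 3 — cumulative fraction after k components = (λ_1 + ... + λ_k) / Σ λ:
  k = 1: 55/101 = 0.5446
  k = 2: (55 + 27)/101 = 82/101 = 0.8119
  k = 3: (55 + 27 + 19)/101 = 101/101 = 1

Summary (fraction, with percent):

explained: PC1 0.5446 (54.46%), PC2 0.2673 (26.73%), PC3 0.1881 (18.81%);  cumulative: 0.5446, 0.8119, 1


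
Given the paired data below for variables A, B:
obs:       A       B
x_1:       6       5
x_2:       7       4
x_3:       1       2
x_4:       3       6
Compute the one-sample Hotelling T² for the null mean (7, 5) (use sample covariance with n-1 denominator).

Step 1 — sample mean vector:
  mean(A) = (6 + 7 + 1 + 3) / 4 = 17/4 = 4.25
  mean(B) = (5 + 4 + 2 + 6) / 4 = 17/4 = 4.25
  x̄ = (4.25, 4.25),  deviation x̄ - mu_0 = (4.25, 4.25) - (7, 5) = (-2.75, -0.75).

Step 2 — sample covariance matrix, S[i,j] = (1/(n-1)) · Σ_k (x_{k,i} - mean_i) · (x_{k,j} - mean_j), divisor n-1 = 3:
  S[A,A] = ((1.75)·(1.75) + (2.75)·(2.75) + (-3.25)·(-3.25) + (-1.25)·(-1.25)) / 3 = 22.75/3 = 7.5833
  S[A,B] = ((1.75)·(0.75) + (2.75)·(-0.25) + (-3.25)·(-2.25) + (-1.25)·(1.75)) / 3 = 5.75/3 = 1.9167
  S[B,B] = ((0.75)·(0.75) + (-0.25)·(-0.25) + (-2.25)·(-2.25) + (1.75)·(1.75)) / 3 = 8.75/3 = 2.9167
  S = [[7.5833, 1.9167],
 [1.9167, 2.9167]].

Step 3 — invert S. det(S) = 7.5833·2.9167 - (1.9167)² = 18.4444.
  S^{-1} = (1/det) · [[d, -b], [-b, a]] = [[0.1581, -0.1039],
 [-0.1039, 0.4111]].

Step 4 — quadratic form (x̄ - mu_0)^T · S^{-1} · (x̄ - mu_0):
  S^{-1} · (x̄ - mu_0) = (-0.3569, -0.0226),
  (x̄ - mu_0)^T · [...] = (-2.75)·(-0.3569) + (-0.75)·(-0.0226) = 0.9985.

Step 5 — scale by n: T² = 4 · 0.9985 = 3.994.

T² ≈ 3.994


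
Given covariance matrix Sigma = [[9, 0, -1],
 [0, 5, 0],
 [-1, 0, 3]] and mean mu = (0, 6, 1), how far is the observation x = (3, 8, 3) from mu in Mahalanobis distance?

Step 1 — centre the observation: (x - mu) = (3, 2, 2).

Step 2 — invert Sigma (cofactor / det for 3×3, or solve directly):
  Sigma^{-1} = [[0.1154, 0, 0.0385],
 [0, 0.2, 0],
 [0.0385, 0, 0.3462]].

Step 3 — form the quadratic (x - mu)^T · Sigma^{-1} · (x - mu):
  Sigma^{-1} · (x - mu) = (0.4231, 0.4, 0.8077).
  (x - mu)^T · [Sigma^{-1} · (x - mu)] = (3)·(0.4231) + (2)·(0.4) + (2)·(0.8077) = 3.6846.

Step 4 — take square root: d = √(3.6846) ≈ 1.9195.

d(x, mu) = √(3.6846) ≈ 1.9195


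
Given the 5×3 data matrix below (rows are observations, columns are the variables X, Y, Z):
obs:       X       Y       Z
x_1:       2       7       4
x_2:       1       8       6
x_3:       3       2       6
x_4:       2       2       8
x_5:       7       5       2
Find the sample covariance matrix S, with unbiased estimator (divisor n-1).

Step 1 — column means:
  mean(X) = (2 + 1 + 3 + 2 + 7) / 5 = 15/5 = 3
  mean(Y) = (7 + 8 + 2 + 2 + 5) / 5 = 24/5 = 4.8
  mean(Z) = (4 + 6 + 6 + 8 + 2) / 5 = 26/5 = 5.2

Step 2 — sample covariance S[i,j] = (1/(n-1)) · Σ_k (x_{k,i} - mean_i) · (x_{k,j} - mean_j), with n-1 = 4.
  S[X,X] = ((-1)·(-1) + (-2)·(-2) + (0)·(0) + (-1)·(-1) + (4)·(4)) / 4 = 22/4 = 5.5
  S[X,Y] = ((-1)·(2.2) + (-2)·(3.2) + (0)·(-2.8) + (-1)·(-2.8) + (4)·(0.2)) / 4 = -5/4 = -1.25
  S[X,Z] = ((-1)·(-1.2) + (-2)·(0.8) + (0)·(0.8) + (-1)·(2.8) + (4)·(-3.2)) / 4 = -16/4 = -4
  S[Y,Y] = ((2.2)·(2.2) + (3.2)·(3.2) + (-2.8)·(-2.8) + (-2.8)·(-2.8) + (0.2)·(0.2)) / 4 = 30.8/4 = 7.7
  S[Y,Z] = ((2.2)·(-1.2) + (3.2)·(0.8) + (-2.8)·(0.8) + (-2.8)·(2.8) + (0.2)·(-3.2)) / 4 = -10.8/4 = -2.7
  S[Z,Z] = ((-1.2)·(-1.2) + (0.8)·(0.8) + (0.8)·(0.8) + (2.8)·(2.8) + (-3.2)·(-3.2)) / 4 = 20.8/4 = 5.2

S is symmetric (S[j,i] = S[i,j]). Assembling:

S = [[5.5, -1.25, -4],
 [-1.25, 7.7, -2.7],
 [-4, -2.7, 5.2]]


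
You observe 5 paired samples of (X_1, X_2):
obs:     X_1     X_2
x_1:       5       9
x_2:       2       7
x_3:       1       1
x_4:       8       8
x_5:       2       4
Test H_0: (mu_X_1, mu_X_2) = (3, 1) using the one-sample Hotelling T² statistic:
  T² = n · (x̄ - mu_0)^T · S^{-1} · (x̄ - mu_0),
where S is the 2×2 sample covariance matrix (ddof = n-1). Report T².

Step 1 — sample mean vector:
  mean(X_1) = (5 + 2 + 1 + 8 + 2) / 5 = 18/5 = 3.6
  mean(X_2) = (9 + 7 + 1 + 8 + 4) / 5 = 29/5 = 5.8
  x̄ = (3.6, 5.8),  deviation x̄ - mu_0 = (3.6, 5.8) - (3, 1) = (0.6, 4.8).

Step 2 — sample covariance matrix, S[i,j] = (1/(n-1)) · Σ_k (x_{k,i} - mean_i) · (x_{k,j} - mean_j), divisor n-1 = 4:
  S[X_1,X_1] = ((1.4)·(1.4) + (-1.6)·(-1.6) + (-2.6)·(-2.6) + (4.4)·(4.4) + (-1.6)·(-1.6)) / 4 = 33.2/4 = 8.3
  S[X_1,X_2] = ((1.4)·(3.2) + (-1.6)·(1.2) + (-2.6)·(-4.8) + (4.4)·(2.2) + (-1.6)·(-1.8)) / 4 = 27.6/4 = 6.9
  S[X_2,X_2] = ((3.2)·(3.2) + (1.2)·(1.2) + (-4.8)·(-4.8) + (2.2)·(2.2) + (-1.8)·(-1.8)) / 4 = 42.8/4 = 10.7
  S = [[8.3, 6.9],
 [6.9, 10.7]].

Step 3 — invert S. det(S) = 8.3·10.7 - (6.9)² = 41.2.
  S^{-1} = (1/det) · [[d, -b], [-b, a]] = [[0.2597, -0.1675],
 [-0.1675, 0.2015]].

Step 4 — quadratic form (x̄ - mu_0)^T · S^{-1} · (x̄ - mu_0):
  S^{-1} · (x̄ - mu_0) = (-0.6481, 0.8665),
  (x̄ - mu_0)^T · [...] = (0.6)·(-0.6481) + (4.8)·(0.8665) = 3.7704.

Step 5 — scale by n: T² = 5 · 3.7704 = 18.8519.

T² ≈ 18.8519


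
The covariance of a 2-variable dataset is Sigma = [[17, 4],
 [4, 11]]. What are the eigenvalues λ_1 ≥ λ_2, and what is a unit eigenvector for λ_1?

Step 1 — characteristic polynomial of 2×2 Sigma:
  det(Sigma - λI) = λ² - trace · λ + det = 0.
  trace = 17 + 11 = 28, det = 17·11 - (4)² = 171.
Step 2 — discriminant:
  Δ = trace² - 4·det = 784 - 684 = 100.
Step 3 — eigenvalues:
  λ = (trace ± √Δ)/2 = (28 ± 10)/2,
  λ_1 = 19,  λ_2 = 9.

Step 4 — unit eigenvector for λ_1: solve (Sigma - λ_1 I)v = 0. First row:
  (17 - 19)·v_x + (4)·v_y = 0, i.e. (-2)·v_x + (4)·v_y = 0,
  so v ∝ (b, λ_1 - a) = (4, 2) = u.
  ||u|| = √((4)² + (2)²) = √(20) ≈ 4.4721,
  v_1 = u/||u|| ≈ (0.8944, 0.4472) (||v_1|| = 1).

λ_1 = 19,  λ_2 = 9;  v_1 ≈ (0.8944, 0.4472)


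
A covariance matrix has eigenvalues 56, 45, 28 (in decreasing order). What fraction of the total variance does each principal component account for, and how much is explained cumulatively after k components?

Step 1 — total variance = trace(Sigma) = Σ λ_i = 56 + 45 + 28 = 129.

Step 2 — fraction explained by component i = λ_i / Σ λ:
  PC1: 56/129 = 0.4341
  PC2: 45/129 = 0.3488
  PC3: 28/129 = 0.2171

Step 3 — cumulative fraction after k components = (λ_1 + ... + λ_k) / Σ λ:
  k = 1: 56/129 = 0.4341
  k = 2: (56 + 45)/129 = 101/129 = 0.7829
  k = 3: (56 + 45 + 28)/129 = 129/129 = 1

Summary (fraction, with percent):

explained: PC1 0.4341 (43.41%), PC2 0.3488 (34.88%), PC3 0.2171 (21.71%);  cumulative: 0.4341, 0.7829, 1


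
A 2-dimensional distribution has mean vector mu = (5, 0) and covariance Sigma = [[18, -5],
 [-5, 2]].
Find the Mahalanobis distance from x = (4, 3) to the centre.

Step 1 — centre the observation: (x - mu) = (-1, 3).

Step 2 — invert Sigma. det(Sigma) = 18·2 - (-5)² = 11.
  Sigma^{-1} = (1/det) · [[d, -b], [-b, a]] = [[0.1818, 0.4545],
 [0.4545, 1.6364]].

Step 3 — form the quadratic (x - mu)^T · Sigma^{-1} · (x - mu):
  Sigma^{-1} · (x - mu) = (1.1818, 4.4545).
  (x - mu)^T · [Sigma^{-1} · (x - mu)] = (-1)·(1.1818) + (3)·(4.4545) = 12.1818.

Step 4 — take square root: d = √(12.1818) ≈ 3.4902.

d(x, mu) = √(12.1818) ≈ 3.4902


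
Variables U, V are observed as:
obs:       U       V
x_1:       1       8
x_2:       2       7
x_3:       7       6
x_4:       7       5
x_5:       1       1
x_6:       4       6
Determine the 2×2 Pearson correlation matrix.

Step 1 — column means:
  mean(U) = (1 + 2 + 7 + 7 + 1 + 4) / 6 = 22/6 = 3.6667
  mean(V) = (8 + 7 + 6 + 5 + 1 + 6) / 6 = 33/6 = 5.5

Step 2 — sample variances and covariances s[i,j] = (1/(n-1)) · Σ_k (x_{k,i} - mean_i) · (x_{k,j} - mean_j), with n-1 = 5:
  s[U,U] = ((-2.6667)·(-2.6667) + (-1.6667)·(-1.6667) + (3.3333)·(3.3333) + (3.3333)·(3.3333) + (-2.6667)·(-2.6667) + (0.3333)·(0.3333)) / 5 = 39.3333/5 = 7.8667
  s[U,V] = ((-2.6667)·(2.5) + (-1.6667)·(1.5) + (3.3333)·(0.5) + (3.3333)·(-0.5) + (-2.6667)·(-4.5) + (0.3333)·(0.5)) / 5 = 3/5 = 0.6
  s[V,V] = ((2.5)·(2.5) + (1.5)·(1.5) + (0.5)·(0.5) + (-0.5)·(-0.5) + (-4.5)·(-4.5) + (0.5)·(0.5)) / 5 = 29.5/5 = 5.9
  Sample standard deviations s_i = √(s[i,i]):
  s(U) = √(7.8667) = 2.8048
  s(V) = √(5.9) = 2.429

Step 3 — r_{ij} = s_{ij} / (s_i · s_j):
  r[U,U] = 1 (diagonal).
  r[U,V] = 0.6 / (2.8048 · 2.429) = 0.6 / 6.8127 = 0.0881
  r[V,V] = 1 (diagonal).

R is symmetric with unit diagonal. Assembling:

R = [[1, 0.0881],
 [0.0881, 1]]


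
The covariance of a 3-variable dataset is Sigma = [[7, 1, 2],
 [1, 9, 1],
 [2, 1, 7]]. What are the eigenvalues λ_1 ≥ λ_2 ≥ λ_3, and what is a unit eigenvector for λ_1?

Step 1 — characteristic polynomial p(λ) = det(λI - Sigma) = λ³ - tr·λ² + c_1·λ - det, where tr = trace, c_1 = sum of the principal 2×2 minors, det = det(Sigma):
  tr = 7 + 9 + 7 = 23,
  c_1 = (7·9 - (1)²) + (7·7 - (2)²) + (9·7 - (1)²) = 62 + 45 + 62 = 169,
  det = 7·(9·7 - (1)²) - (1)·((1)·7 - (1)·(2)) + (2)·((1)·(1) - 9·(2)) = 7·(62) - (1)·(5) + (2)·(-17) = 395.
  So p(λ) = λ³ - 23λ² + 169λ - 395.
Step 2 — look for an integer root (rational root theorem: any rational root is an integer divisor of 395). Testing λ = 5:
  p(5) = 125 - 575 + 845 - 395 = 0  ✓
  Dividing out (λ - 5): p(λ) = (λ - 5)(λ² - 18λ + 79).
Step 3 — remaining eigenvalues from the quadratic λ² - 18λ + 79 = 0:
  Δ = 18² - 4·79 = 324 - 316 = 8,  λ = (18 ± √8)/2 = (18 ± 2.8284)/2 ≈ 10.4142 or 7.5858.
  Sorted: λ_1 = 10.4142,  λ_2 = 7.5858,  λ_3 = 5  (check: sum = 23 = tr ✓).

Step 4 — unit eigenvector for λ_1 ≈ 10.4142: v spans the null space of (Sigma - λ_1 I), whose rows are
  r_1 = (-3.4142, 1, 2),  r_2 = (1, -1.4142, 1),  r_3 = (2, 1, -3.4142).
  v is orthogonal to every row, so take v ∝ r_1 × r_2 = ((1)·(1) - (2)·(-1.4142), (2)·(1) - (-3.4142)·(1), (-3.4142)·(-1.4142) - (1)·(1)) ≈ (3.8284, 5.4142, 3.8284).
  Let u = (3.8284, 5.4142, 3.8284).
  ||u|| = √((3.8284)² + (5.4142)² + (3.8284)²) = √(58.6274) ≈ 7.6569,  v_1 = u/||u|| ≈ (0.5, 0.7071, 0.5) (||v_1|| = 1).

λ_1 = 10.4142,  λ_2 = 7.5858,  λ_3 = 5;  v_1 ≈ (0.5, 0.7071, 0.5)


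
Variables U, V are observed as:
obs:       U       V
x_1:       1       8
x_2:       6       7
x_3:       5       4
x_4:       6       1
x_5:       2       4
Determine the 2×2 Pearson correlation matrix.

Step 1 — column means:
  mean(U) = (1 + 6 + 5 + 6 + 2) / 5 = 20/5 = 4
  mean(V) = (8 + 7 + 4 + 1 + 4) / 5 = 24/5 = 4.8

Step 2 — sample variances and covariances s[i,j] = (1/(n-1)) · Σ_k (x_{k,i} - mean_i) · (x_{k,j} - mean_j), with n-1 = 4:
  s[U,U] = ((-3)·(-3) + (2)·(2) + (1)·(1) + (2)·(2) + (-2)·(-2)) / 4 = 22/4 = 5.5
  s[U,V] = ((-3)·(3.2) + (2)·(2.2) + (1)·(-0.8) + (2)·(-3.8) + (-2)·(-0.8)) / 4 = -12/4 = -3
  s[V,V] = ((3.2)·(3.2) + (2.2)·(2.2) + (-0.8)·(-0.8) + (-3.8)·(-3.8) + (-0.8)·(-0.8)) / 4 = 30.8/4 = 7.7
  Sample standard deviations s_i = √(s[i,i]):
  s(U) = √(5.5) = 2.3452
  s(V) = √(7.7) = 2.7749

Step 3 — r_{ij} = s_{ij} / (s_i · s_j):
  r[U,U] = 1 (diagonal).
  r[U,V] = -3 / (2.3452 · 2.7749) = -3 / 6.5077 = -0.461
  r[V,V] = 1 (diagonal).

R is symmetric with unit diagonal. Assembling:

R = [[1, -0.461],
 [-0.461, 1]]


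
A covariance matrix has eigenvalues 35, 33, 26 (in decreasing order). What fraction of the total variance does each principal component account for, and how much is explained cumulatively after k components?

Step 1 — total variance = trace(Sigma) = Σ λ_i = 35 + 33 + 26 = 94.

Step 2 — fraction explained by component i = λ_i / Σ λ:
  PC1: 35/94 = 0.3723
  PC2: 33/94 = 0.3511
  PC3: 26/94 = 0.2766

Step 3 — cumulative fraction after k components = (λ_1 + ... + λ_k) / Σ λ:
  k = 1: 35/94 = 0.3723
  k = 2: (35 + 33)/94 = 68/94 = 0.7234
  k = 3: (35 + 33 + 26)/94 = 94/94 = 1

Summary (fraction, with percent):

explained: PC1 0.3723 (37.23%), PC2 0.3511 (35.11%), PC3 0.2766 (27.66%);  cumulative: 0.3723, 0.7234, 1


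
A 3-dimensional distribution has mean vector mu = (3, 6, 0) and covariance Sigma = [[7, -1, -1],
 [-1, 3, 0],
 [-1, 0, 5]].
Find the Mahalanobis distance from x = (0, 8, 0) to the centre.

Step 1 — centre the observation: (x - mu) = (-3, 2, 0).

Step 2 — invert Sigma (cofactor / det for 3×3, or solve directly):
  Sigma^{-1} = [[0.1546, 0.0515, 0.0309],
 [0.0515, 0.3505, 0.0103],
 [0.0309, 0.0103, 0.2062]].

Step 3 — form the quadratic (x - mu)^T · Sigma^{-1} · (x - mu):
  Sigma^{-1} · (x - mu) = (-0.3608, 0.5464, -0.0722).
  (x - mu)^T · [Sigma^{-1} · (x - mu)] = (-3)·(-0.3608) + (2)·(0.5464) + (0)·(-0.0722) = 2.1753.

Step 4 — take square root: d = √(2.1753) ≈ 1.4749.

d(x, mu) = √(2.1753) ≈ 1.4749


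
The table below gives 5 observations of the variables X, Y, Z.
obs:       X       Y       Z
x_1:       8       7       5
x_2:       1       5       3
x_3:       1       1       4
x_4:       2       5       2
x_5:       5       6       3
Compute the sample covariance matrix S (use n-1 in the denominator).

Step 1 — column means:
  mean(X) = (8 + 1 + 1 + 2 + 5) / 5 = 17/5 = 3.4
  mean(Y) = (7 + 5 + 1 + 5 + 6) / 5 = 24/5 = 4.8
  mean(Z) = (5 + 3 + 4 + 2 + 3) / 5 = 17/5 = 3.4

Step 2 — sample covariance S[i,j] = (1/(n-1)) · Σ_k (x_{k,i} - mean_i) · (x_{k,j} - mean_j), with n-1 = 4.
  S[X,X] = ((4.6)·(4.6) + (-2.4)·(-2.4) + (-2.4)·(-2.4) + (-1.4)·(-1.4) + (1.6)·(1.6)) / 4 = 37.2/4 = 9.3
  S[X,Y] = ((4.6)·(2.2) + (-2.4)·(0.2) + (-2.4)·(-3.8) + (-1.4)·(0.2) + (1.6)·(1.2)) / 4 = 20.4/4 = 5.1
  S[X,Z] = ((4.6)·(1.6) + (-2.4)·(-0.4) + (-2.4)·(0.6) + (-1.4)·(-1.4) + (1.6)·(-0.4)) / 4 = 8.2/4 = 2.05
  S[Y,Y] = ((2.2)·(2.2) + (0.2)·(0.2) + (-3.8)·(-3.8) + (0.2)·(0.2) + (1.2)·(1.2)) / 4 = 20.8/4 = 5.2
  S[Y,Z] = ((2.2)·(1.6) + (0.2)·(-0.4) + (-3.8)·(0.6) + (0.2)·(-1.4) + (1.2)·(-0.4)) / 4 = 0.4/4 = 0.1
  S[Z,Z] = ((1.6)·(1.6) + (-0.4)·(-0.4) + (0.6)·(0.6) + (-1.4)·(-1.4) + (-0.4)·(-0.4)) / 4 = 5.2/4 = 1.3

S is symmetric (S[j,i] = S[i,j]). Assembling:

S = [[9.3, 5.1, 2.05],
 [5.1, 5.2, 0.1],
 [2.05, 0.1, 1.3]]


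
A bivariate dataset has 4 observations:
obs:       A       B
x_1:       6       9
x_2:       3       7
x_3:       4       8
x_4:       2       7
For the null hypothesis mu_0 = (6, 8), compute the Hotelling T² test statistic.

Step 1 — sample mean vector:
  mean(A) = (6 + 3 + 4 + 2) / 4 = 15/4 = 3.75
  mean(B) = (9 + 7 + 8 + 7) / 4 = 31/4 = 7.75
  x̄ = (3.75, 7.75),  deviation x̄ - mu_0 = (3.75, 7.75) - (6, 8) = (-2.25, -0.25).

Step 2 — sample covariance matrix, S[i,j] = (1/(n-1)) · Σ_k (x_{k,i} - mean_i) · (x_{k,j} - mean_j), divisor n-1 = 3:
  S[A,A] = ((2.25)·(2.25) + (-0.75)·(-0.75) + (0.25)·(0.25) + (-1.75)·(-1.75)) / 3 = 8.75/3 = 2.9167
  S[A,B] = ((2.25)·(1.25) + (-0.75)·(-0.75) + (0.25)·(0.25) + (-1.75)·(-0.75)) / 3 = 4.75/3 = 1.5833
  S[B,B] = ((1.25)·(1.25) + (-0.75)·(-0.75) + (0.25)·(0.25) + (-0.75)·(-0.75)) / 3 = 2.75/3 = 0.9167
  S = [[2.9167, 1.5833],
 [1.5833, 0.9167]].

Step 3 — invert S. det(S) = 2.9167·0.9167 - (1.5833)² = 0.1667.
  S^{-1} = (1/det) · [[d, -b], [-b, a]] = [[5.5, -9.5],
 [-9.5, 17.5]].

Step 4 — quadratic form (x̄ - mu_0)^T · S^{-1} · (x̄ - mu_0):
  S^{-1} · (x̄ - mu_0) = (-10, 17),
  (x̄ - mu_0)^T · [...] = (-2.25)·(-10) + (-0.25)·(17) = 18.25.

Step 5 — scale by n: T² = 4 · 18.25 = 73.

T² ≈ 73


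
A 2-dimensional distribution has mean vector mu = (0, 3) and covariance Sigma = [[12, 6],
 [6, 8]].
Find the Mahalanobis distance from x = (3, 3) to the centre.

Step 1 — centre the observation: (x - mu) = (3, 0).

Step 2 — invert Sigma. det(Sigma) = 12·8 - (6)² = 60.
  Sigma^{-1} = (1/det) · [[d, -b], [-b, a]] = [[0.1333, -0.1],
 [-0.1, 0.2]].

Step 3 — form the quadratic (x - mu)^T · Sigma^{-1} · (x - mu):
  Sigma^{-1} · (x - mu) = (0.4, -0.3).
  (x - mu)^T · [Sigma^{-1} · (x - mu)] = (3)·(0.4) + (0)·(-0.3) = 1.2.

Step 4 — take square root: d = √(1.2) ≈ 1.0954.

d(x, mu) = √(1.2) ≈ 1.0954


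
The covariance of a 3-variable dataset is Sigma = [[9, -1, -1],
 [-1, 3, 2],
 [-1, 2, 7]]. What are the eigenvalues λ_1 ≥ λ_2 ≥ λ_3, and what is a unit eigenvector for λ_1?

Step 1 — characteristic polynomial p(λ) = det(λI - Sigma) = λ³ - tr·λ² + c_1·λ - det, where tr = trace, c_1 = sum of the principal 2×2 minors, det = det(Sigma):
  tr = 9 + 3 + 7 = 19,
  c_1 = (9·3 - (-1)²) + (9·7 - (-1)²) + (3·7 - (2)²) = 26 + 62 + 17 = 105,
  det = 9·(3·7 - (2)²) - (-1)·((-1)·7 - (2)·(-1)) + (-1)·((-1)·(2) - 3·(-1)) = 9·(17) - (-1)·(-5) + (-1)·(1) = 147.
  So p(λ) = λ³ - 19λ² + 105λ - 147.
Step 2 — look for an integer root (rational root theorem: any rational root is an integer divisor of 147). Testing λ = 7:
  p(7) = 343 - 931 + 735 - 147 = 0  ✓
  Dividing out (λ - 7): p(λ) = (λ - 7)(λ² - 12λ + 21).
Step 3 — remaining eigenvalues from the quadratic λ² - 12λ + 21 = 0:
  Δ = 12² - 4·21 = 144 - 84 = 60,  λ = (12 ± √60)/2 = (12 ± 7.746)/2 ≈ 9.873 or 2.127.
  Sorted: λ_1 = 9.873,  λ_2 = 7,  λ_3 = 2.127  (check: sum = 19 = tr ✓).

Step 4 — unit eigenvector for λ_1 ≈ 9.873: v spans the null space of (Sigma - λ_1 I), whose rows are
  r_1 = (-0.873, -1, -1),  r_2 = (-1, -6.873, 2),  r_3 = (-1, 2, -2.873).
  v is orthogonal to every row, so take v ∝ r_1 × r_2 = ((-1)·(2) - (-1)·(-6.873), (-1)·(-1) - (-0.873)·(2), (-0.873)·(-6.873) - (-1)·(-1)) ≈ (-8.873, 2.746, 5).
  Rescale (multiply by -1 so the first nonzero entry is positive): u = (8.873, -2.746, -5).
  ||u|| = √((8.873)² + (-2.746)² + (-5)²) = √(111.2702) ≈ 10.5485,  v_1 = u/||u|| ≈ (0.8412, -0.2603, -0.474) (||v_1|| = 1).

λ_1 = 9.873,  λ_2 = 7,  λ_3 = 2.127;  v_1 ≈ (0.8412, -0.2603, -0.474)


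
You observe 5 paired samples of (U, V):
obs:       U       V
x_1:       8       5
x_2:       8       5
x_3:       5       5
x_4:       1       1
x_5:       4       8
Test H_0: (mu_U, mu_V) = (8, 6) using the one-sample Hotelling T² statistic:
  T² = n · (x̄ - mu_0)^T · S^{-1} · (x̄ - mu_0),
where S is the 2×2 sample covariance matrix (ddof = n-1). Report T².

Step 1 — sample mean vector:
  mean(U) = (8 + 8 + 5 + 1 + 4) / 5 = 26/5 = 5.2
  mean(V) = (5 + 5 + 5 + 1 + 8) / 5 = 24/5 = 4.8
  x̄ = (5.2, 4.8),  deviation x̄ - mu_0 = (5.2, 4.8) - (8, 6) = (-2.8, -1.2).

Step 2 — sample covariance matrix, S[i,j] = (1/(n-1)) · Σ_k (x_{k,i} - mean_i) · (x_{k,j} - mean_j), divisor n-1 = 4:
  S[U,U] = ((2.8)·(2.8) + (2.8)·(2.8) + (-0.2)·(-0.2) + (-4.2)·(-4.2) + (-1.2)·(-1.2)) / 4 = 34.8/4 = 8.7
  S[U,V] = ((2.8)·(0.2) + (2.8)·(0.2) + (-0.2)·(0.2) + (-4.2)·(-3.8) + (-1.2)·(3.2)) / 4 = 13.2/4 = 3.3
  S[V,V] = ((0.2)·(0.2) + (0.2)·(0.2) + (0.2)·(0.2) + (-3.8)·(-3.8) + (3.2)·(3.2)) / 4 = 24.8/4 = 6.2
  S = [[8.7, 3.3],
 [3.3, 6.2]].

Step 3 — invert S. det(S) = 8.7·6.2 - (3.3)² = 43.05.
  S^{-1} = (1/det) · [[d, -b], [-b, a]] = [[0.144, -0.0767],
 [-0.0767, 0.2021]].

Step 4 — quadratic form (x̄ - mu_0)^T · S^{-1} · (x̄ - mu_0):
  S^{-1} · (x̄ - mu_0) = (-0.3113, -0.0279),
  (x̄ - mu_0)^T · [...] = (-2.8)·(-0.3113) + (-1.2)·(-0.0279) = 0.905.

Step 5 — scale by n: T² = 5 · 0.905 = 4.525.

T² ≈ 4.525


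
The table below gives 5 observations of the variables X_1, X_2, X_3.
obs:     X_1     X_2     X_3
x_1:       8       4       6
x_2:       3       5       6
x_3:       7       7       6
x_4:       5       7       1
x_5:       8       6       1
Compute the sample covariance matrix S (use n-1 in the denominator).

Step 1 — column means:
  mean(X_1) = (8 + 3 + 7 + 5 + 8) / 5 = 31/5 = 6.2
  mean(X_2) = (4 + 5 + 7 + 7 + 6) / 5 = 29/5 = 5.8
  mean(X_3) = (6 + 6 + 6 + 1 + 1) / 5 = 20/5 = 4

Step 2 — sample covariance S[i,j] = (1/(n-1)) · Σ_k (x_{k,i} - mean_i) · (x_{k,j} - mean_j), with n-1 = 4.
  S[X_1,X_1] = ((1.8)·(1.8) + (-3.2)·(-3.2) + (0.8)·(0.8) + (-1.2)·(-1.2) + (1.8)·(1.8)) / 4 = 18.8/4 = 4.7
  S[X_1,X_2] = ((1.8)·(-1.8) + (-3.2)·(-0.8) + (0.8)·(1.2) + (-1.2)·(1.2) + (1.8)·(0.2)) / 4 = -0.8/4 = -0.2
  S[X_1,X_3] = ((1.8)·(2) + (-3.2)·(2) + (0.8)·(2) + (-1.2)·(-3) + (1.8)·(-3)) / 4 = -3/4 = -0.75
  S[X_2,X_2] = ((-1.8)·(-1.8) + (-0.8)·(-0.8) + (1.2)·(1.2) + (1.2)·(1.2) + (0.2)·(0.2)) / 4 = 6.8/4 = 1.7
  S[X_2,X_3] = ((-1.8)·(2) + (-0.8)·(2) + (1.2)·(2) + (1.2)·(-3) + (0.2)·(-3)) / 4 = -7/4 = -1.75
  S[X_3,X_3] = ((2)·(2) + (2)·(2) + (2)·(2) + (-3)·(-3) + (-3)·(-3)) / 4 = 30/4 = 7.5

S is symmetric (S[j,i] = S[i,j]). Assembling:

S = [[4.7, -0.2, -0.75],
 [-0.2, 1.7, -1.75],
 [-0.75, -1.75, 7.5]]


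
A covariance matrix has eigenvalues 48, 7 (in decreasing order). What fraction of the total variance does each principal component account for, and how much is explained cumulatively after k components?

Step 1 — total variance = trace(Sigma) = Σ λ_i = 48 + 7 = 55.

Step 2 — fraction explained by component i = λ_i / Σ λ:
  PC1: 48/55 = 0.8727
  PC2: 7/55 = 0.1273

Step 3 — cumulative fraction after k components = (λ_1 + ... + λ_k) / Σ λ:
  k = 1: 48/55 = 0.8727
  k = 2: (48 + 7)/55 = 55/55 = 1

Summary (fraction, with percent):

explained: PC1 0.8727 (87.27%), PC2 0.1273 (12.73%);  cumulative: 0.8727, 1


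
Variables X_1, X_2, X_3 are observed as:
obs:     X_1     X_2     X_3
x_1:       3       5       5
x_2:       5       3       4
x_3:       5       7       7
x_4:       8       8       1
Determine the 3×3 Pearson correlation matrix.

Step 1 — column means:
  mean(X_1) = (3 + 5 + 5 + 8) / 4 = 21/4 = 5.25
  mean(X_2) = (5 + 3 + 7 + 8) / 4 = 23/4 = 5.75
  mean(X_3) = (5 + 4 + 7 + 1) / 4 = 17/4 = 4.25

Step 2 — sample variances and covariances s[i,j] = (1/(n-1)) · Σ_k (x_{k,i} - mean_i) · (x_{k,j} - mean_j), with n-1 = 3:
  s[X_1,X_1] = ((-2.25)·(-2.25) + (-0.25)·(-0.25) + (-0.25)·(-0.25) + (2.75)·(2.75)) / 3 = 12.75/3 = 4.25
  s[X_1,X_2] = ((-2.25)·(-0.75) + (-0.25)·(-2.75) + (-0.25)·(1.25) + (2.75)·(2.25)) / 3 = 8.25/3 = 2.75
  s[X_1,X_3] = ((-2.25)·(0.75) + (-0.25)·(-0.25) + (-0.25)·(2.75) + (2.75)·(-3.25)) / 3 = -11.25/3 = -3.75
  s[X_2,X_2] = ((-0.75)·(-0.75) + (-2.75)·(-2.75) + (1.25)·(1.25) + (2.25)·(2.25)) / 3 = 14.75/3 = 4.9167
  s[X_2,X_3] = ((-0.75)·(0.75) + (-2.75)·(-0.25) + (1.25)·(2.75) + (2.25)·(-3.25)) / 3 = -3.75/3 = -1.25
  s[X_3,X_3] = ((0.75)·(0.75) + (-0.25)·(-0.25) + (2.75)·(2.75) + (-3.25)·(-3.25)) / 3 = 18.75/3 = 6.25
  Sample standard deviations s_i = √(s[i,i]):
  s(X_1) = √(4.25) = 2.0616
  s(X_2) = √(4.9167) = 2.2174
  s(X_3) = √(6.25) = 2.5

Step 3 — r_{ij} = s_{ij} / (s_i · s_j):
  r[X_1,X_1] = 1 (diagonal).
  r[X_1,X_2] = 2.75 / (2.0616 · 2.2174) = 2.75 / 4.5712 = 0.6016
  r[X_1,X_3] = -3.75 / (2.0616 · 2.5) = -3.75 / 5.1539 = -0.7276
  r[X_2,X_2] = 1 (diagonal).
  r[X_2,X_3] = -1.25 / (2.2174 · 2.5) = -1.25 / 5.5434 = -0.2255
  r[X_3,X_3] = 1 (diagonal).

R is symmetric with unit diagonal. Assembling:

R = [[1, 0.6016, -0.7276],
 [0.6016, 1, -0.2255],
 [-0.7276, -0.2255, 1]]


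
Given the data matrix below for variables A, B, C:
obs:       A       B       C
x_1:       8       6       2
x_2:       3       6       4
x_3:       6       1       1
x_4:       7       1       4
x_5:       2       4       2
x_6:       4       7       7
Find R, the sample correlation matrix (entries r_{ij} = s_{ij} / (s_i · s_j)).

Step 1 — column means:
  mean(A) = (8 + 3 + 6 + 7 + 2 + 4) / 6 = 30/6 = 5
  mean(B) = (6 + 6 + 1 + 1 + 4 + 7) / 6 = 25/6 = 4.1667
  mean(C) = (2 + 4 + 1 + 4 + 2 + 7) / 6 = 20/6 = 3.3333

Step 2 — sample variances and covariances s[i,j] = (1/(n-1)) · Σ_k (x_{k,i} - mean_i) · (x_{k,j} - mean_j), with n-1 = 5:
  s[A,A] = ((3)·(3) + (-2)·(-2) + (1)·(1) + (2)·(2) + (-3)·(-3) + (-1)·(-1)) / 5 = 28/5 = 5.6
  s[A,B] = ((3)·(1.8333) + (-2)·(1.8333) + (1)·(-3.1667) + (2)·(-3.1667) + (-3)·(-0.1667) + (-1)·(2.8333)) / 5 = -10/5 = -2
  s[A,C] = ((3)·(-1.3333) + (-2)·(0.6667) + (1)·(-2.3333) + (2)·(0.6667) + (-3)·(-1.3333) + (-1)·(3.6667)) / 5 = -6/5 = -1.2
  s[B,B] = ((1.8333)·(1.8333) + (1.8333)·(1.8333) + (-3.1667)·(-3.1667) + (-3.1667)·(-3.1667) + (-0.1667)·(-0.1667) + (2.8333)·(2.8333)) / 5 = 34.8333/5 = 6.9667
  s[B,C] = ((1.8333)·(-1.3333) + (1.8333)·(0.6667) + (-3.1667)·(-2.3333) + (-3.1667)·(0.6667) + (-0.1667)·(-1.3333) + (2.8333)·(3.6667)) / 5 = 14.6667/5 = 2.9333
  s[C,C] = ((-1.3333)·(-1.3333) + (0.6667)·(0.6667) + (-2.3333)·(-2.3333) + (0.6667)·(0.6667) + (-1.3333)·(-1.3333) + (3.6667)·(3.6667)) / 5 = 23.3333/5 = 4.6667
  Sample standard deviations s_i = √(s[i,i]):
  s(A) = √(5.6) = 2.3664
  s(B) = √(6.9667) = 2.6394
  s(C) = √(4.6667) = 2.1602

Step 3 — r_{ij} = s_{ij} / (s_i · s_j):
  r[A,A] = 1 (diagonal).
  r[A,B] = -2 / (2.3664 · 2.6394) = -2 / 6.2461 = -0.3202
  r[A,C] = -1.2 / (2.3664 · 2.1602) = -1.2 / 5.1121 = -0.2347
  r[B,B] = 1 (diagonal).
  r[B,C] = 2.9333 / (2.6394 · 2.1602) = 2.9333 / 5.7019 = 0.5145
  r[C,C] = 1 (diagonal).

R is symmetric with unit diagonal. Assembling:

R = [[1, -0.3202, -0.2347],
 [-0.3202, 1, 0.5145],
 [-0.2347, 0.5145, 1]]


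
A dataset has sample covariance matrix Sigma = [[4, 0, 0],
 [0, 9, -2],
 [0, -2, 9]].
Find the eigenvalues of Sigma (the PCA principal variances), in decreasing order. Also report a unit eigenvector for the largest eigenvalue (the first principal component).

Step 1 — characteristic polynomial p(λ) = det(λI - Sigma) = λ³ - tr·λ² + c_1·λ - det, where tr = trace, c_1 = sum of the principal 2×2 minors, det = det(Sigma):
  tr = 4 + 9 + 9 = 22,
  c_1 = (4·9 - (0)²) + (4·9 - (0)²) + (9·9 - (-2)²) = 36 + 36 + 77 = 149,
  det = 4·(9·9 - (-2)²) - (0)·((0)·9 - (-2)·(0)) + (0)·((0)·(-2) - 9·(0)) = 4·(77) - (0)·(0) + (0)·(0) = 308.
  So p(λ) = λ³ - 22λ² + 149λ - 308.
Step 2 — look for an integer root (rational root theorem: any rational root is an integer divisor of 308). Testing λ = 4:
  p(4) = 64 - 352 + 596 - 308 = 0  ✓
  Dividing out (λ - 4): p(λ) = (λ - 4)(λ² - 18λ + 77).
Step 3 — remaining eigenvalues from the quadratic λ² - 18λ + 77 = 0:
  Δ = 18² - 4·77 = 324 - 308 = 16,  λ = (18 ± √16)/2 = (18 ± 4)/2 = 11 or 7.
  Sorted: λ_1 = 11,  λ_2 = 7,  λ_3 = 4  (check: sum = 22 = tr ✓).

Step 4 — unit eigenvector for λ_1 = 11: v spans the null space of (Sigma - λ_1 I), whose rows are
  r_1 = (-7, 0, 0),  r_2 = (0, -2, -2),  r_3 = (0, -2, -2).
  v is orthogonal to every row, so take v ∝ r_1 × r_2 = ((0)·(-2) - (0)·(-2), (0)·(0) - (-7)·(-2), (-7)·(-2) - (0)·(0)) = (0, -14, 14).
  Rescale (divide by 14; multiply by -1 so the first nonzero entry is positive): u = (0, 1, -1).
  ||u|| = √((0)² + (1)² + (-1)²) = √(2) ≈ 1.4142,  v_1 = u/||u|| ≈ (0, 0.7071, -0.7071) (||v_1|| = 1).

λ_1 = 11,  λ_2 = 7,  λ_3 = 4;  v_1 ≈ (0, 0.7071, -0.7071)


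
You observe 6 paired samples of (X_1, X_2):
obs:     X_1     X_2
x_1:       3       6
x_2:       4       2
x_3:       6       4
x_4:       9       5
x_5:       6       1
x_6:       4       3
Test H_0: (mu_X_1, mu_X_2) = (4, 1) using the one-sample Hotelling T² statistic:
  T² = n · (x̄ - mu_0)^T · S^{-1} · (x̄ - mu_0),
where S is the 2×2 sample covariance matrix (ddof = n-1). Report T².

Step 1 — sample mean vector:
  mean(X_1) = (3 + 4 + 6 + 9 + 6 + 4) / 6 = 32/6 = 5.3333
  mean(X_2) = (6 + 2 + 4 + 5 + 1 + 3) / 6 = 21/6 = 3.5
  x̄ = (5.3333, 3.5),  deviation x̄ - mu_0 = (5.3333, 3.5) - (4, 1) = (1.3333, 2.5).

Step 2 — sample covariance matrix, S[i,j] = (1/(n-1)) · Σ_k (x_{k,i} - mean_i) · (x_{k,j} - mean_j), divisor n-1 = 5:
  S[X_1,X_1] = ((-2.3333)·(-2.3333) + (-1.3333)·(-1.3333) + (0.6667)·(0.6667) + (3.6667)·(3.6667) + (0.6667)·(0.6667) + (-1.3333)·(-1.3333)) / 5 = 23.3333/5 = 4.6667
  S[X_1,X_2] = ((-2.3333)·(2.5) + (-1.3333)·(-1.5) + (0.6667)·(0.5) + (3.6667)·(1.5) + (0.6667)·(-2.5) + (-1.3333)·(-0.5)) / 5 = 1/5 = 0.2
  S[X_2,X_2] = ((2.5)·(2.5) + (-1.5)·(-1.5) + (0.5)·(0.5) + (1.5)·(1.5) + (-2.5)·(-2.5) + (-0.5)·(-0.5)) / 5 = 17.5/5 = 3.5
  S = [[4.6667, 0.2],
 [0.2, 3.5]].

Step 3 — invert S. det(S) = 4.6667·3.5 - (0.2)² = 16.2933.
  S^{-1} = (1/det) · [[d, -b], [-b, a]] = [[0.2148, -0.0123],
 [-0.0123, 0.2864]].

Step 4 — quadratic form (x̄ - mu_0)^T · S^{-1} · (x̄ - mu_0):
  S^{-1} · (x̄ - mu_0) = (0.2557, 0.6997),
  (x̄ - mu_0)^T · [...] = (1.3333)·(0.2557) + (2.5)·(0.6997) = 2.0902.

Step 5 — scale by n: T² = 6 · 2.0902 = 12.5409.

T² ≈ 12.5409


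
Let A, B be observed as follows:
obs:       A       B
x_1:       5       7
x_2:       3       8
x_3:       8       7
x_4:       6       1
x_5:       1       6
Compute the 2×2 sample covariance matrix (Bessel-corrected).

Step 1 — column means:
  mean(A) = (5 + 3 + 8 + 6 + 1) / 5 = 23/5 = 4.6
  mean(B) = (7 + 8 + 7 + 1 + 6) / 5 = 29/5 = 5.8

Step 2 — sample covariance S[i,j] = (1/(n-1)) · Σ_k (x_{k,i} - mean_i) · (x_{k,j} - mean_j), with n-1 = 4.
  S[A,A] = ((0.4)·(0.4) + (-1.6)·(-1.6) + (3.4)·(3.4) + (1.4)·(1.4) + (-3.6)·(-3.6)) / 4 = 29.2/4 = 7.3
  S[A,B] = ((0.4)·(1.2) + (-1.6)·(2.2) + (3.4)·(1.2) + (1.4)·(-4.8) + (-3.6)·(0.2)) / 4 = -6.4/4 = -1.6
  S[B,B] = ((1.2)·(1.2) + (2.2)·(2.2) + (1.2)·(1.2) + (-4.8)·(-4.8) + (0.2)·(0.2)) / 4 = 30.8/4 = 7.7

S is symmetric (S[j,i] = S[i,j]). Assembling:

S = [[7.3, -1.6],
 [-1.6, 7.7]]


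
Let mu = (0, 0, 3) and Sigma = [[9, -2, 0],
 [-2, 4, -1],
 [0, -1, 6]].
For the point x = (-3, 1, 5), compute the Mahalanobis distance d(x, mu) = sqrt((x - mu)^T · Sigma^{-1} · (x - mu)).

Step 1 — centre the observation: (x - mu) = (-3, 1, 2).

Step 2 — invert Sigma (cofactor / det for 3×3, or solve directly):
  Sigma^{-1} = [[0.1257, 0.0656, 0.0109],
 [0.0656, 0.2951, 0.0492],
 [0.0109, 0.0492, 0.1749]].

Step 3 — form the quadratic (x - mu)^T · Sigma^{-1} · (x - mu):
  Sigma^{-1} · (x - mu) = (-0.2896, 0.1967, 0.3661).
  (x - mu)^T · [Sigma^{-1} · (x - mu)] = (-3)·(-0.2896) + (1)·(0.1967) + (2)·(0.3661) = 1.7978.

Step 4 — take square root: d = √(1.7978) ≈ 1.3408.

d(x, mu) = √(1.7978) ≈ 1.3408


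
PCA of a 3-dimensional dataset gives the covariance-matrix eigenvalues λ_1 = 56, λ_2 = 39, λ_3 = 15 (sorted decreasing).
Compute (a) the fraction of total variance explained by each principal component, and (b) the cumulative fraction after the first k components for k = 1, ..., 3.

Step 1 — total variance = trace(Sigma) = Σ λ_i = 56 + 39 + 15 = 110.

Step 2 — fraction explained by component i = λ_i / Σ λ:
  PC1: 56/110 = 0.5091
  PC2: 39/110 = 0.3545
  PC3: 15/110 = 0.1364

Step 3 — cumulative fraction after k components = (λ_1 + ... + λ_k) / Σ λ:
  k = 1: 56/110 = 0.5091
  k = 2: (56 + 39)/110 = 95/110 = 0.8636
  k = 3: (56 + 39 + 15)/110 = 110/110 = 1

Summary (fraction, with percent):

explained: PC1 0.5091 (50.91%), PC2 0.3545 (35.45%), PC3 0.1364 (13.64%);  cumulative: 0.5091, 0.8636, 1


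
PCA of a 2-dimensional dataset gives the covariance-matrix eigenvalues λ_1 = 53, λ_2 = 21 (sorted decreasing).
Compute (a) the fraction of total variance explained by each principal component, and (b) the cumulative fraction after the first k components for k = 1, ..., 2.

Step 1 — total variance = trace(Sigma) = Σ λ_i = 53 + 21 = 74.

Step 2 — fraction explained by component i = λ_i / Σ λ:
  PC1: 53/74 = 0.7162
  PC2: 21/74 = 0.2838

Step 3 — cumulative fraction after k components = (λ_1 + ... + λ_k) / Σ λ:
  k = 1: 53/74 = 0.7162
  k = 2: (53 + 21)/74 = 74/74 = 1

Summary (fraction, with percent):

explained: PC1 0.7162 (71.62%), PC2 0.2838 (28.38%);  cumulative: 0.7162, 1


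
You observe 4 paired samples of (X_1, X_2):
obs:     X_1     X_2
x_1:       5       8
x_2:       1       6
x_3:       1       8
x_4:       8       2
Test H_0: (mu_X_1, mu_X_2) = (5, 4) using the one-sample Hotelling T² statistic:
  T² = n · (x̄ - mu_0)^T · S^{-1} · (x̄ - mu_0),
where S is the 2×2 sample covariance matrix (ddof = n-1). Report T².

Step 1 — sample mean vector:
  mean(X_1) = (5 + 1 + 1 + 8) / 4 = 15/4 = 3.75
  mean(X_2) = (8 + 6 + 8 + 2) / 4 = 24/4 = 6
  x̄ = (3.75, 6),  deviation x̄ - mu_0 = (3.75, 6) - (5, 4) = (-1.25, 2).

Step 2 — sample covariance matrix, S[i,j] = (1/(n-1)) · Σ_k (x_{k,i} - mean_i) · (x_{k,j} - mean_j), divisor n-1 = 3:
  S[X_1,X_1] = ((1.25)·(1.25) + (-2.75)·(-2.75) + (-2.75)·(-2.75) + (4.25)·(4.25)) / 3 = 34.75/3 = 11.5833
  S[X_1,X_2] = ((1.25)·(2) + (-2.75)·(0) + (-2.75)·(2) + (4.25)·(-4)) / 3 = -20/3 = -6.6667
  S[X_2,X_2] = ((2)·(2) + (0)·(0) + (2)·(2) + (-4)·(-4)) / 3 = 24/3 = 8
  S = [[11.5833, -6.6667],
 [-6.6667, 8]].

Step 3 — invert S. det(S) = 11.5833·8 - (-6.6667)² = 48.2222.
  S^{-1} = (1/det) · [[d, -b], [-b, a]] = [[0.1659, 0.1382],
 [0.1382, 0.2402]].

Step 4 — quadratic form (x̄ - mu_0)^T · S^{-1} · (x̄ - mu_0):
  S^{-1} · (x̄ - mu_0) = (0.0691, 0.3076),
  (x̄ - mu_0)^T · [...] = (-1.25)·(0.0691) + (2)·(0.3076) = 0.5288.

Step 5 — scale by n: T² = 4 · 0.5288 = 2.1152.

T² ≈ 2.1152


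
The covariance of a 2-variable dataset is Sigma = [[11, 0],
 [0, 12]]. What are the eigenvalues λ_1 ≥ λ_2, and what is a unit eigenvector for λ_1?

Step 1 — characteristic polynomial of 2×2 Sigma:
  det(Sigma - λI) = λ² - trace · λ + det = 0.
  trace = 11 + 12 = 23, det = 11·12 - (0)² = 132.
Step 2 — discriminant:
  Δ = trace² - 4·det = 529 - 528 = 1.
Step 3 — eigenvalues:
  λ = (trace ± √Δ)/2 = (23 ± 1)/2,
  λ_1 = 12,  λ_2 = 11.

Step 4 — unit eigenvector for λ_1: Sigma is diagonal, so its eigenvectors are the coordinate axes. λ_1 = 12 is the diagonal entry on the second coordinate axis, hence
  v_1 = (0, 1) (||v_1|| = 1).

λ_1 = 12,  λ_2 = 11;  v_1 ≈ (0, 1)


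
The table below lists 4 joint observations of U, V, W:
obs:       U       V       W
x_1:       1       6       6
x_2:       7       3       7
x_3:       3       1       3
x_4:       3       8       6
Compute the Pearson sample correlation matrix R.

Step 1 — column means:
  mean(U) = (1 + 7 + 3 + 3) / 4 = 14/4 = 3.5
  mean(V) = (6 + 3 + 1 + 8) / 4 = 18/4 = 4.5
  mean(W) = (6 + 7 + 3 + 6) / 4 = 22/4 = 5.5

Step 2 — sample variances and covariances s[i,j] = (1/(n-1)) · Σ_k (x_{k,i} - mean_i) · (x_{k,j} - mean_j), with n-1 = 3:
  s[U,U] = ((-2.5)·(-2.5) + (3.5)·(3.5) + (-0.5)·(-0.5) + (-0.5)·(-0.5)) / 3 = 19/3 = 6.3333
  s[U,V] = ((-2.5)·(1.5) + (3.5)·(-1.5) + (-0.5)·(-3.5) + (-0.5)·(3.5)) / 3 = -9/3 = -3
  s[U,W] = ((-2.5)·(0.5) + (3.5)·(1.5) + (-0.5)·(-2.5) + (-0.5)·(0.5)) / 3 = 5/3 = 1.6667
  s[V,V] = ((1.5)·(1.5) + (-1.5)·(-1.5) + (-3.5)·(-3.5) + (3.5)·(3.5)) / 3 = 29/3 = 9.6667
  s[V,W] = ((1.5)·(0.5) + (-1.5)·(1.5) + (-3.5)·(-2.5) + (3.5)·(0.5)) / 3 = 9/3 = 3
  s[W,W] = ((0.5)·(0.5) + (1.5)·(1.5) + (-2.5)·(-2.5) + (0.5)·(0.5)) / 3 = 9/3 = 3
  Sample standard deviations s_i = √(s[i,i]):
  s(U) = √(6.3333) = 2.5166
  s(V) = √(9.6667) = 3.1091
  s(W) = √(3) = 1.7321

Step 3 — r_{ij} = s_{ij} / (s_i · s_j):
  r[U,U] = 1 (diagonal).
  r[U,V] = -3 / (2.5166 · 3.1091) = -3 / 7.8245 = -0.3834
  r[U,W] = 1.6667 / (2.5166 · 1.7321) = 1.6667 / 4.3589 = 0.3824
  r[V,V] = 1 (diagonal).
  r[V,W] = 3 / (3.1091 · 1.7321) = 3 / 5.3852 = 0.5571
  r[W,W] = 1 (diagonal).

R is symmetric with unit diagonal. Assembling:

R = [[1, -0.3834, 0.3824],
 [-0.3834, 1, 0.5571],
 [0.3824, 0.5571, 1]]


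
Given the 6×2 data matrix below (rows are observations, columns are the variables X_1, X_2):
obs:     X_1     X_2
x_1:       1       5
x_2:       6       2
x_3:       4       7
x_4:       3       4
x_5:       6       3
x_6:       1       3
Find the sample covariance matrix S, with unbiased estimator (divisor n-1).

Step 1 — column means:
  mean(X_1) = (1 + 6 + 4 + 3 + 6 + 1) / 6 = 21/6 = 3.5
  mean(X_2) = (5 + 2 + 7 + 4 + 3 + 3) / 6 = 24/6 = 4

Step 2 — sample covariance S[i,j] = (1/(n-1)) · Σ_k (x_{k,i} - mean_i) · (x_{k,j} - mean_j), with n-1 = 5.
  S[X_1,X_1] = ((-2.5)·(-2.5) + (2.5)·(2.5) + (0.5)·(0.5) + (-0.5)·(-0.5) + (2.5)·(2.5) + (-2.5)·(-2.5)) / 5 = 25.5/5 = 5.1
  S[X_1,X_2] = ((-2.5)·(1) + (2.5)·(-2) + (0.5)·(3) + (-0.5)·(0) + (2.5)·(-1) + (-2.5)·(-1)) / 5 = -6/5 = -1.2
  S[X_2,X_2] = ((1)·(1) + (-2)·(-2) + (3)·(3) + (0)·(0) + (-1)·(-1) + (-1)·(-1)) / 5 = 16/5 = 3.2

S is symmetric (S[j,i] = S[i,j]). Assembling:

S = [[5.1, -1.2],
 [-1.2, 3.2]]


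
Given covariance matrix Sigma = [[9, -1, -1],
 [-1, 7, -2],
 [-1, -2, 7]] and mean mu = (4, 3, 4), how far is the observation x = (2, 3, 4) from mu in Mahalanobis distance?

Step 1 — centre the observation: (x - mu) = (-2, 0, 0).

Step 2 — invert Sigma (cofactor / det for 3×3, or solve directly):
  Sigma^{-1} = [[0.1163, 0.0233, 0.0233],
 [0.0233, 0.1602, 0.0491],
 [0.0233, 0.0491, 0.1602]].

Step 3 — form the quadratic (x - mu)^T · Sigma^{-1} · (x - mu):
  Sigma^{-1} · (x - mu) = (-0.2326, -0.0465, -0.0465).
  (x - mu)^T · [Sigma^{-1} · (x - mu)] = (-2)·(-0.2326) + (0)·(-0.0465) + (0)·(-0.0465) = 0.4651.

Step 4 — take square root: d = √(0.4651) ≈ 0.682.

d(x, mu) = √(0.4651) ≈ 0.682


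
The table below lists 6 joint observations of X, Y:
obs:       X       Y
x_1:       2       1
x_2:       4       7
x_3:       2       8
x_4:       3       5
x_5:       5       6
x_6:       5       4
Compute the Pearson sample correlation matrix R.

Step 1 — column means:
  mean(X) = (2 + 4 + 2 + 3 + 5 + 5) / 6 = 21/6 = 3.5
  mean(Y) = (1 + 7 + 8 + 5 + 6 + 4) / 6 = 31/6 = 5.1667

Step 2 — sample variances and covariances s[i,j] = (1/(n-1)) · Σ_k (x_{k,i} - mean_i) · (x_{k,j} - mean_j), with n-1 = 5:
  s[X,X] = ((-1.5)·(-1.5) + (0.5)·(0.5) + (-1.5)·(-1.5) + (-0.5)·(-0.5) + (1.5)·(1.5) + (1.5)·(1.5)) / 5 = 9.5/5 = 1.9
  s[X,Y] = ((-1.5)·(-4.1667) + (0.5)·(1.8333) + (-1.5)·(2.8333) + (-0.5)·(-0.1667) + (1.5)·(0.8333) + (1.5)·(-1.1667)) / 5 = 2.5/5 = 0.5
  s[Y,Y] = ((-4.1667)·(-4.1667) + (1.8333)·(1.8333) + (2.8333)·(2.8333) + (-0.1667)·(-0.1667) + (0.8333)·(0.8333) + (-1.1667)·(-1.1667)) / 5 = 30.8333/5 = 6.1667
  Sample standard deviations s_i = √(s[i,i]):
  s(X) = √(1.9) = 1.3784
  s(Y) = √(6.1667) = 2.4833

Step 3 — r_{ij} = s_{ij} / (s_i · s_j):
  r[X,X] = 1 (diagonal).
  r[X,Y] = 0.5 / (1.3784 · 2.4833) = 0.5 / 3.423 = 0.1461
  r[Y,Y] = 1 (diagonal).

R is symmetric with unit diagonal. Assembling:

R = [[1, 0.1461],
 [0.1461, 1]]
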